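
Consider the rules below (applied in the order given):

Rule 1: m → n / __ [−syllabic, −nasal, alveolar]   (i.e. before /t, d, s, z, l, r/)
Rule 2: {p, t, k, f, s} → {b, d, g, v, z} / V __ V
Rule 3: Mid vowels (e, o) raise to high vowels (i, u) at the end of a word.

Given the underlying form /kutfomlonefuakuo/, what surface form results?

Rule 1 (nasal place assimilation): /m/ precedes the alveolar consonant /l/, so it assimilates in place to [n]. /kutfomlonefuakuo/ → kutfonlonefuakuo.
Rule 2 (intervocalic voicing): /f/ is a voiceless obstruent between vowels /e/ and /u/, so it voices to [v]. /k/ is a voiceless obstruent between vowels /a/ and /u/, so it voices to [g]. /kutfonlonefuakuo/ → kutfonlonevuaguo.
Rule 3 (final vowel raising): /o/ is a mid vowel in word-final position, so it raises to [u]. /kutfonlonevuaguo/ → kutfonlonevuaguu.

kutfonlonevuaguu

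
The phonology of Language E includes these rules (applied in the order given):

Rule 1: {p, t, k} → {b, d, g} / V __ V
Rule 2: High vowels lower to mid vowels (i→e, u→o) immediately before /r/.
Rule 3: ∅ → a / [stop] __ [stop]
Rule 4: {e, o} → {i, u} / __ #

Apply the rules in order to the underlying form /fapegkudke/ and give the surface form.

Rule 1 (intervocalic voicing): /p/ is a voiceless stop between vowels /a/ and /e/, so it voices to [b]. /fapegkudke/ → fabegkudke.
Rule 2 (pre-rhotic lowering): no segment meets the environment; /fabegkudke/ is unchanged.
Rule 3 (stop-cluster a-epenthesis): /g/ and /k/ form a stop–stop cluster, so [a] is inserted between them. /d/ and /k/ form a stop–stop cluster, so [a] is inserted between them. /fabegkudke/ → fabegakudake.
Rule 4 (final vowel raising): /e/ is a mid vowel in word-final position, so it raises to [i]. /fabegakudake/ → fabegakudaki.

fabegakudaki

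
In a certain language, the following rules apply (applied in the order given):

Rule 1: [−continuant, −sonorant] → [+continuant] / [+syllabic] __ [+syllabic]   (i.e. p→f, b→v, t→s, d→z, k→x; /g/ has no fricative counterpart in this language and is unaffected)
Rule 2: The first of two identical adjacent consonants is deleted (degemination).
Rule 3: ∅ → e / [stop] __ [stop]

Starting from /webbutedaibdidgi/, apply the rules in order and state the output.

Rule 1 (intervocalic spirantization): /t/ is a stop between vowels /u/ and /e/, so it spirantizes to the fricative [s]. /d/ is a stop between vowels /e/ and /a/, so it spirantizes to the fricative [z]. /webbutedaibdidgi/ → webbusezaibdidgi.
Rule 2 (degemination): /bb/ is a geminate; the first /b/ deletes. /webbusezaibdidgi/ → webusezaibdidgi.
Rule 3 (stop-cluster e-epenthesis): /b/ and /d/ form a stop–stop cluster, so [e] is inserted between them. /d/ and /g/ form a stop–stop cluster, so [e] is inserted between them. /webusezaibdidgi/ → webusezaibedidegi.

webusezaibedidegi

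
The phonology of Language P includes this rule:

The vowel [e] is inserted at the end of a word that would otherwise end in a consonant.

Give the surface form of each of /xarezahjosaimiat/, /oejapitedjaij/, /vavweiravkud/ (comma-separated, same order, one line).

xarezahjosaimiate, oejapitedjaije, vavweiravkude

/xarezahjosaimiat/: the form ends in the consonant /t/, so [e] is inserted word-finally. → [xarezahjosaimiate].
/oejapitedjaij/: the form ends in the consonant /j/, so [e] is inserted word-finally. → [oejapitedjaije].
/vavweiravkud/: the form ends in the consonant /d/, so [e] is inserted word-finally. → [vavweiravkude].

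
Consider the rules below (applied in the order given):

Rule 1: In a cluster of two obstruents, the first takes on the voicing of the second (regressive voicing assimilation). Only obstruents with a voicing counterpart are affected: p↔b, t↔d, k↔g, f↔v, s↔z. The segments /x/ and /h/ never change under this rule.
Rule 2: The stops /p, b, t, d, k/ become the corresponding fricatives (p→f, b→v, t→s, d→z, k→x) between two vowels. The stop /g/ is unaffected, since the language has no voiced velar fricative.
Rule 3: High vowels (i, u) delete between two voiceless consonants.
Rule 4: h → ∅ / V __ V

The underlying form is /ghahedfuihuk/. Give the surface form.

Rule 1 (regressive voicing assimilation): /g/ precedes the voiceless obstruent /h/, so it devoices to [k] by assimilation. /d/ precedes the voiceless obstruent /f/, so it devoices to [t] by assimilation. /ghahedfuihuk/ → khahetfuihuk.
Rule 2 (intervocalic spirantization): no segment meets the environment; /khahetfuihuk/ is unchanged.
Rule 3 (high vowel syncope): /u/ is a high vowel flanked by voiceless consonants /h/ and /k/, so it deletes. /khahetfuihuk/ → khahetfuihk.
Rule 4 (intervocalic h-deletion): /h/ occurs between vowels /a/ and /e/, so it deletes. /khahetfuihk/ → khaetfuihk.

khaetfuihk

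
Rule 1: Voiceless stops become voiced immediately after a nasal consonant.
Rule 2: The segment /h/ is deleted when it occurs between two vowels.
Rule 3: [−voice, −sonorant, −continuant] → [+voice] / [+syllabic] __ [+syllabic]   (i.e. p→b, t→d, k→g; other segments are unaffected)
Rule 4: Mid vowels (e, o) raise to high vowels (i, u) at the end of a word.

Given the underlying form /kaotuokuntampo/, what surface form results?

Rule 1 (post-nasal voicing): /t/ is a voiceless stop immediately after the nasal /n/, so it voices to [d]. /p/ is a voiceless stop immediately after the nasal /m/, so it voices to [b]. /kaotuokuntampo/ → kaotuokundambo.
Rule 2 (intervocalic h-deletion): no segment meets the environment; /kaotuokundambo/ is unchanged.
Rule 3 (intervocalic voicing): /t/ is a voiceless stop between vowels /o/ and /u/, so it voices to [d]. /k/ is a voiceless stop between vowels /o/ and /u/, so it voices to [g]. /kaotuokundambo/ → kaoduogundambo.
Rule 4 (final vowel raising): /o/ is a mid vowel in word-final position, so it raises to [u]. /kaoduogundambo/ → kaoduogundambu.

kaoduogundambu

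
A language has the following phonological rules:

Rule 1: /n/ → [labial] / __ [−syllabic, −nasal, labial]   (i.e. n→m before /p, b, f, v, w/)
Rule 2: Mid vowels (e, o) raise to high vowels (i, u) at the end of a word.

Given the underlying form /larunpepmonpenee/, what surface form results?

larumpepmompenei

Rule 1 (nasal place assimilation): /n/ precedes the labial consonant /p/, so it assimilates in place to [m]. /n/ precedes the labial consonant /p/, so it assimilates in place to [m]. /larunpepmonpenee/ → larumpepmompenee.
Rule 2 (final vowel raising): /e/ is a mid vowel in word-final position, so it raises to [i]. /larumpepmompenee/ → larumpepmompenei.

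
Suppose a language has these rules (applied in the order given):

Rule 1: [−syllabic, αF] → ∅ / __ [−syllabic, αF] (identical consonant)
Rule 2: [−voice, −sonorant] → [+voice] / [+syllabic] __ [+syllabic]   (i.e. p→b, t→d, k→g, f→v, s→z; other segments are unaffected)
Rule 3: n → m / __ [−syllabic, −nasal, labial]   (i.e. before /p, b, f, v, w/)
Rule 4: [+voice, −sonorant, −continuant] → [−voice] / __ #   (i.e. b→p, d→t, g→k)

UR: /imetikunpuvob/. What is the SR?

Rule 1 (degemination): no segment meets the environment; /imetikunpuvob/ is unchanged.
Rule 2 (intervocalic voicing): /t/ is a voiceless obstruent between vowels /e/ and /i/, so it voices to [d]. /k/ is a voiceless obstruent between vowels /i/ and /u/, so it voices to [g]. /imetikunpuvob/ → imedigunpuvob.
Rule 3 (nasal place assimilation): /n/ precedes the labial consonant /p/, so it assimilates in place to [m]. /imedigunpuvob/ → imedigumpuvob.
Rule 4 (final devoicing): /b/ is a voiced stop in word-final position, so it devoices to [p]. /imedigumpuvob/ → imedigumpuvop.

imedigumpuvop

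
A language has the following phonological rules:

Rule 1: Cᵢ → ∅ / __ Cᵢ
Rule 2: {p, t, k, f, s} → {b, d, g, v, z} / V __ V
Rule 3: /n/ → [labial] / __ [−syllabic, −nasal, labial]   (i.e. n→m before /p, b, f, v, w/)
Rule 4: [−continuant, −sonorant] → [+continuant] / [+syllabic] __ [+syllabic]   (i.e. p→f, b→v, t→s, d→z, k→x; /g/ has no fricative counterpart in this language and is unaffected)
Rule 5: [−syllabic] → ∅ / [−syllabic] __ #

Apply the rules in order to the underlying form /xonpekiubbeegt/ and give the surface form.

Rule 1 (degemination): /bb/ is a geminate; the first /b/ deletes. /xonpekiubbeegt/ → xonpekiubeegt.
Rule 2 (intervocalic voicing): /k/ is a voiceless obstruent between vowels /e/ and /i/, so it voices to [g]. /xonpekiubeegt/ → xonpegiubeegt.
Rule 3 (nasal place assimilation): /n/ precedes the labial consonant /p/, so it assimilates in place to [m]. /xonpegiubeegt/ → xompegiubeegt.
Rule 4 (intervocalic spirantization): /b/ is a stop between vowels /u/ and /e/, so it spirantizes to the fricative [v]. /xompegiubeegt/ → xompegiuveegt.
Rule 5 (final cluster simplification): /t/ is the second consonant of a word-final cluster /gt/, so it deletes. /xompegiuveegt/ → xompegiuveeg.

xompegiuveeg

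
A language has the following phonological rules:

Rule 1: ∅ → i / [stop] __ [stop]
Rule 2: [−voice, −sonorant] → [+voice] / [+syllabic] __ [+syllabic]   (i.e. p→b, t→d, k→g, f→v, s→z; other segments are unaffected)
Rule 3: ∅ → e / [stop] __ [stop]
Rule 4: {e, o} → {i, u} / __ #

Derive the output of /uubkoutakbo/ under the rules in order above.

Rule 1 (stop-cluster i-epenthesis): /b/ and /k/ form a stop–stop cluster, so [i] is inserted between them. /k/ and /b/ form a stop–stop cluster, so [i] is inserted between them. /uubkoutakbo/ → uubikoutakibo.
Rule 2 (intervocalic voicing): /k/ is a voiceless obstruent between vowels /i/ and /o/, so it voices to [g]. /t/ is a voiceless obstruent between vowels /u/ and /a/, so it voices to [d]. /k/ is a voiceless obstruent between vowels /a/ and /i/, so it voices to [g]. /uubikoutakibo/ → uubigoudagibo.
Rule 3 (stop-cluster e-epenthesis): no segment meets the environment; /uubigoudagibo/ is unchanged.
Rule 4 (final vowel raising): /o/ is a mid vowel in word-final position, so it raises to [u]. /uubigoudagibo/ → uubigoudagibu.

uubigoudagibu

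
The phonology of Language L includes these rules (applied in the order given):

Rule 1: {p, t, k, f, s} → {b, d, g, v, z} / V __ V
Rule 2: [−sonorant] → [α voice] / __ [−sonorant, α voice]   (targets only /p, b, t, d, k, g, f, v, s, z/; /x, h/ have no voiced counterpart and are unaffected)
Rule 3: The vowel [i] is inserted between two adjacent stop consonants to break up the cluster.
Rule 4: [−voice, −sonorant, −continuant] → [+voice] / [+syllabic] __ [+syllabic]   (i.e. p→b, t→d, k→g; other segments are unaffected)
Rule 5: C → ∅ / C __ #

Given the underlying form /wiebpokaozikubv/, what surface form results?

Rule 1 (intervocalic voicing): /k/ is a voiceless obstruent between vowels /o/ and /a/, so it voices to [g]. /k/ is a voiceless obstruent between vowels /i/ and /u/, so it voices to [g]. /wiebpokaozikubv/ → wiebpogaozigubv.
Rule 2 (regressive voicing assimilation): /b/ precedes the voiceless obstruent /p/, so it devoices to [p] by assimilation. /wiebpogaozigubv/ → wieppogaozigubv.
Rule 3 (stop-cluster i-epenthesis): /p/ and /p/ form a stop–stop cluster, so [i] is inserted between them. /wieppogaozigubv/ → wiepipogaozigubv.
Rule 4 (intervocalic voicing): /p/ is a voiceless stop between vowels /e/ and /i/, so it voices to [b]. /p/ is a voiceless stop between vowels /i/ and /o/, so it voices to [b]. /wiepipogaozigubv/ → wiebibogaozigubv.
Rule 5 (final cluster simplification): /v/ is the second consonant of a word-final cluster /bv/, so it deletes. /wiebibogaozigubv/ → wiebibogaozigub.

wiebibogaozigub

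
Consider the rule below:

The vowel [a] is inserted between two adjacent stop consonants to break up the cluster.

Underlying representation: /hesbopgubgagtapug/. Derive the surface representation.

hesbopagubagagatapug

/p/ and /g/ form a stop–stop cluster, so [a] is inserted between them.
/b/ and /g/ form a stop–stop cluster, so [a] is inserted between them.
/g/ and /t/ form a stop–stop cluster, so [a] is inserted between them.
Surface form: [hesbopagubagagatapug].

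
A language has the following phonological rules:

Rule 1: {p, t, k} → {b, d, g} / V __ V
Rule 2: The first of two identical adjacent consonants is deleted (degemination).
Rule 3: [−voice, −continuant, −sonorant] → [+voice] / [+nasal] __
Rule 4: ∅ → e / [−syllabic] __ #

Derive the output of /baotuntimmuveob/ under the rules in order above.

Rule 1 (intervocalic voicing): /t/ is a voiceless stop between vowels /o/ and /u/, so it voices to [d]. /baotuntimmuveob/ → baoduntimmuveob.
Rule 2 (degemination): /mm/ is a geminate; the first /m/ deletes. /baoduntimmuveob/ → baoduntimuveob.
Rule 3 (post-nasal voicing): /t/ is a voiceless stop immediately after the nasal /n/, so it voices to [d]. /baoduntimuveob/ → baodundimuveob.
Rule 4 (final e-epenthesis): the form ends in the consonant /b/, so [e] is inserted word-finally. /baodundimuveob/ → baodundimuveobe.

baodundimuveobe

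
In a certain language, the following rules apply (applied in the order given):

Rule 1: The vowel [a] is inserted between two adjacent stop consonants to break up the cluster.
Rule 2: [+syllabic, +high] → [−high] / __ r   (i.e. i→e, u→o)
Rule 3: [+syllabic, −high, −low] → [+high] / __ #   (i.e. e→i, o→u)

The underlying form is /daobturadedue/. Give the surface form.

daobatoradedui

Rule 1 (stop-cluster a-epenthesis): /b/ and /t/ form a stop–stop cluster, so [a] is inserted between them. /daobturadedue/ → daobaturadedue.
Rule 2 (pre-rhotic lowering): /u/ is a high vowel immediately before /r/, so it lowers to [o]. /daobaturadedue/ → daobatoradedue.
Rule 3 (final vowel raising): /e/ is a mid vowel in word-final position, so it raises to [i]. /daobatoradedue/ → daobatoradedui.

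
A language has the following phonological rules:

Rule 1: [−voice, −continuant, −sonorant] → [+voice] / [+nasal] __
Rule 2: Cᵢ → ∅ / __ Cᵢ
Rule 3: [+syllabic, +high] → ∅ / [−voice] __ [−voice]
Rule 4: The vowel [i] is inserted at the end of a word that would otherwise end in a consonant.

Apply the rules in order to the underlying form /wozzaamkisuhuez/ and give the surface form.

wozaamgishuezi

Rule 1 (post-nasal voicing): /k/ is a voiceless stop immediately after the nasal /m/, so it voices to [g]. /wozzaamkisuhuez/ → wozzaamgisuhuez.
Rule 2 (degemination): /zz/ is a geminate; the first /z/ deletes. /wozzaamgisuhuez/ → wozaamgisuhuez.
Rule 3 (high vowel syncope): /u/ is a high vowel flanked by voiceless consonants /s/ and /h/, so it deletes. /wozaamgisuhuez/ → wozaamgishuez.
Rule 4 (final i-epenthesis): the form ends in the consonant /z/, so [i] is inserted word-finally. /wozaamgishuez/ → wozaamgishuezi.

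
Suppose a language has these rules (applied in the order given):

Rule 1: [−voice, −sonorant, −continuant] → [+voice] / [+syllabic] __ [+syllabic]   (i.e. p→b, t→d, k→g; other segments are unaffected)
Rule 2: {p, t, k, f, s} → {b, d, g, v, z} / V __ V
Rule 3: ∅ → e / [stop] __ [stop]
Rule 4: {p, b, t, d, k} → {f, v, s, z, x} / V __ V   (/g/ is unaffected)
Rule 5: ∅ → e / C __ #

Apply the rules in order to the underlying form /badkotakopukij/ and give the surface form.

Rule 1 (intervocalic voicing): /t/ is a voiceless stop between vowels /o/ and /a/, so it voices to [d]. /k/ is a voiceless stop between vowels /a/ and /o/, so it voices to [g]. /p/ is a voiceless stop between vowels /o/ and /u/, so it voices to [b]. /k/ is a voiceless stop between vowels /u/ and /i/, so it voices to [g]. /badkotakopukij/ → badkodagobugij.
Rule 2 (intervocalic voicing): no segment meets the environment; /badkodagobugij/ is unchanged.
Rule 3 (stop-cluster e-epenthesis): /d/ and /k/ form a stop–stop cluster, so [e] is inserted between them. /badkodagobugij/ → badekodagobugij.
Rule 4 (intervocalic spirantization): /d/ is a stop between vowels /a/ and /e/, so it spirantizes to the fricative [z]. /k/ is a stop between vowels /e/ and /o/, so it spirantizes to the fricative [x]. /d/ is a stop between vowels /o/ and /a/, so it spirantizes to the fricative [z]. /b/ is a stop between vowels /o/ and /u/, so it spirantizes to the fricative [v]. /badekodagobugij/ → bazexozagovugij.
Rule 5 (final e-epenthesis): the form ends in the consonant /j/, so [e] is inserted word-finally. /bazexozagovugij/ → bazexozagovugije.

bazexozagovugije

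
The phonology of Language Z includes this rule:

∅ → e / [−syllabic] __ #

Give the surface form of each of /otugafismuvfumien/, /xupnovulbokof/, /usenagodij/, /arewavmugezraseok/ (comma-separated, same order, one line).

otugafismuvfumiene, xupnovulbokofe, usenagodije, arewavmugezraseoke

/otugafismuvfumien/: the form ends in the consonant /n/, so [e] is inserted word-finally. → [otugafismuvfumiene].
/xupnovulbokof/: the form ends in the consonant /f/, so [e] is inserted word-finally. → [xupnovulbokofe].
/usenagodij/: the form ends in the consonant /j/, so [e] is inserted word-finally. → [usenagodije].
/arewavmugezraseok/: the form ends in the consonant /k/, so [e] is inserted word-finally. → [arewavmugezraseoke].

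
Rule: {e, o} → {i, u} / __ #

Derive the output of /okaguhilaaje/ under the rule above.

Scanning /okaguhilaaje/: /o/ at position 1 is not in the conditioning environment; /e/ is a mid vowel in word-final position, so it raises to [i].
Result: [okaguhilaaji].

okaguhilaaji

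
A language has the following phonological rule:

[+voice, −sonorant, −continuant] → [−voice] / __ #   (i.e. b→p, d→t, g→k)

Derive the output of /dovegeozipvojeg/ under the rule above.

dovegeozipvojek

/g/ is a voiced stop in word-final position, so it devoices to [k].
Surface form: [dovegeozipvojek].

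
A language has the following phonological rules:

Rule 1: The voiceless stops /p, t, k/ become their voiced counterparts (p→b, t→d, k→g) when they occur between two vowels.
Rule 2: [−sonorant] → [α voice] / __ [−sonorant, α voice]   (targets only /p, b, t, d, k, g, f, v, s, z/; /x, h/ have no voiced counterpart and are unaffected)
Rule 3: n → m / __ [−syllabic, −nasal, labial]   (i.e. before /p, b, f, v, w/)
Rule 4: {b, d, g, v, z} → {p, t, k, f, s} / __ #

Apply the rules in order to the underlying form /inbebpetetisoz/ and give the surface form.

Rule 1 (intervocalic voicing): /t/ is a voiceless stop between vowels /e/ and /e/, so it voices to [d]. /t/ is a voiceless stop between vowels /e/ and /i/, so it voices to [d]. /inbebpetetisoz/ → inbebpededisoz.
Rule 2 (regressive voicing assimilation): /b/ precedes the voiceless obstruent /p/, so it devoices to [p] by assimilation. /inbebpededisoz/ → inbeppededisoz.
Rule 3 (nasal place assimilation): /n/ precedes the labial consonant /b/, so it assimilates in place to [m]. /inbeppededisoz/ → imbeppededisoz.
Rule 4 (final devoicing): /z/ is a voiced obstruent in word-final position, so it devoices to [s]. /imbeppededisoz/ → imbeppededisos.

imbeppededisos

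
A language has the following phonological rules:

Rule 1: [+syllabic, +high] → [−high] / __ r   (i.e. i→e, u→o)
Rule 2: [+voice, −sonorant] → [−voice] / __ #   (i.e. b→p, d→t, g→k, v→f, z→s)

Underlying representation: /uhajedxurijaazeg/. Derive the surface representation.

Rule 1 (pre-rhotic lowering): /u/ is a high vowel immediately before /r/, so it lowers to [o]. /uhajedxurijaazeg/ → uhajedxorijaazeg.
Rule 2 (final devoicing): /g/ is a voiced obstruent in word-final position, so it devoices to [k]. /uhajedxorijaazeg/ → uhajedxorijaazek.

uhajedxorijaazek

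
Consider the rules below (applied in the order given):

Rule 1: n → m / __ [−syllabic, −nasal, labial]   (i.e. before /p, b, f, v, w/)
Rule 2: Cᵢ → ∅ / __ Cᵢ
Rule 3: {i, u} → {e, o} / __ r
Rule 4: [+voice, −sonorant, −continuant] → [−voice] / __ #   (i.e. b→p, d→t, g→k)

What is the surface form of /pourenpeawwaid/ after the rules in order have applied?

Rule 1 (nasal place assimilation): /n/ precedes the labial consonant /p/, so it assimilates in place to [m]. /pourenpeawwaid/ → pourempeawwaid.
Rule 2 (degemination): /ww/ is a geminate; the first /w/ deletes. /pourempeawwaid/ → pourempeawaid.
Rule 3 (pre-rhotic lowering): /u/ is a high vowel immediately before /r/, so it lowers to [o]. /pourempeawaid/ → poorempeawaid.
Rule 4 (final devoicing): /d/ is a voiced stop in word-final position, so it devoices to [t]. /poorempeawaid/ → poorempeawait.

poorempeawait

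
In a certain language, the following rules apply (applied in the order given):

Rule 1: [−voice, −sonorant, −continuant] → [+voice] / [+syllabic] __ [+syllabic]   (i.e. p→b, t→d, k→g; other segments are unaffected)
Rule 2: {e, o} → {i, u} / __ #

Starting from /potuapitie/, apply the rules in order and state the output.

Rule 1 (intervocalic voicing): /t/ is a voiceless stop between vowels /o/ and /u/, so it voices to [d]. /p/ is a voiceless stop between vowels /a/ and /i/, so it voices to [b]. /t/ is a voiceless stop between vowels /i/ and /i/, so it voices to [d]. /potuapitie/ → poduabidie.
Rule 2 (final vowel raising): /e/ is a mid vowel in word-final position, so it raises to [i]. /poduabidie/ → poduabidii.

poduabidii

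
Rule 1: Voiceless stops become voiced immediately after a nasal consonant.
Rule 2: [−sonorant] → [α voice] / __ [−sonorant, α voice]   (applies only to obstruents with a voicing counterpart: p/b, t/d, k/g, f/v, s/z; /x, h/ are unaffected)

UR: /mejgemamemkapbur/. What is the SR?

Rule 1 (post-nasal voicing): /k/ is a voiceless stop immediately after the nasal /m/, so it voices to [g]. /mejgemamemkapbur/ → mejgemamemgapbur.
Rule 2 (regressive voicing assimilation): /p/ precedes the voiced obstruent /b/, so it voices to [b] by assimilation. /mejgemamemgapbur/ → mejgemamemgabbur.

mejgemamemgabbur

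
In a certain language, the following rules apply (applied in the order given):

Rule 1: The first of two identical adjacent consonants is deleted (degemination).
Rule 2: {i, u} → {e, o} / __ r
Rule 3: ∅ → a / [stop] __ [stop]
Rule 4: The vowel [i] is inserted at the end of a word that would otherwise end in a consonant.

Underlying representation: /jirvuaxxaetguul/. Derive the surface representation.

jervuaxaetaguuli

Rule 1 (degemination): /xx/ is a geminate; the first /x/ deletes. /jirvuaxxaetguul/ → jirvuaxaetguul.
Rule 2 (pre-rhotic lowering): /i/ is a high vowel immediately before /r/, so it lowers to [e]. /jirvuaxaetguul/ → jervuaxaetguul.
Rule 3 (stop-cluster a-epenthesis): /t/ and /g/ form a stop–stop cluster, so [a] is inserted between them. /jervuaxaetguul/ → jervuaxaetaguul.
Rule 4 (final i-epenthesis): the form ends in the consonant /l/, so [i] is inserted word-finally. /jervuaxaetaguul/ → jervuaxaetaguuli.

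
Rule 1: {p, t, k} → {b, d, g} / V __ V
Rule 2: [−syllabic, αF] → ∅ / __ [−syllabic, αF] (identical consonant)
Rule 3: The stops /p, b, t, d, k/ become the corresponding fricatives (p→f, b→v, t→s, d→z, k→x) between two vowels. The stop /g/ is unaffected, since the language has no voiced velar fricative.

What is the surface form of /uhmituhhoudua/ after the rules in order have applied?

uhmizuhouzua

Rule 1 (intervocalic voicing): /t/ is a voiceless stop between vowels /i/ and /u/, so it voices to [d]. /uhmituhhoudua/ → uhmiduhhoudua.
Rule 2 (degemination): /hh/ is a geminate; the first /h/ deletes. /uhmiduhhoudua/ → uhmiduhoudua.
Rule 3 (intervocalic spirantization): /d/ is a stop between vowels /i/ and /u/, so it spirantizes to the fricative [z]. /d/ is a stop between vowels /u/ and /u/, so it spirantizes to the fricative [z]. /uhmiduhoudua/ → uhmizuhouzua.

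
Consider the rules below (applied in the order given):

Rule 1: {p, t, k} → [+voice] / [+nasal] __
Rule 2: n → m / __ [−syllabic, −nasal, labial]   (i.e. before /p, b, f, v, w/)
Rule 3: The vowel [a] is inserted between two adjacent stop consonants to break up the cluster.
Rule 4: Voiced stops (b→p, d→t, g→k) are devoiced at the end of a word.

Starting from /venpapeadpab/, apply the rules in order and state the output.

vembapeadapap

Rule 1 (post-nasal voicing): /p/ is a voiceless stop immediately after the nasal /n/, so it voices to [b]. /venpapeadpab/ → venbapeadpab.
Rule 2 (nasal place assimilation): /n/ precedes the labial consonant /b/, so it assimilates in place to [m]. /venbapeadpab/ → vembapeadpab.
Rule 3 (stop-cluster a-epenthesis): /d/ and /p/ form a stop–stop cluster, so [a] is inserted between them. /vembapeadpab/ → vembapeadapab.
Rule 4 (final devoicing): /b/ is a voiced stop in word-final position, so it devoices to [p]. /vembapeadapab/ → vembapeadapap.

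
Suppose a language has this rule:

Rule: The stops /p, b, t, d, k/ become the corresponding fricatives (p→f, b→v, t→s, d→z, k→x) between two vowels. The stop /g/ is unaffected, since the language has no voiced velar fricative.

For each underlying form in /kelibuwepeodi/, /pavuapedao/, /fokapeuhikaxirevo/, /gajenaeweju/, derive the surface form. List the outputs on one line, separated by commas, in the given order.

kelivuwefeozi, pavuafezao, foxafeuhixaxirevo, gajenaeweju

/kelibuwepeodi/: /b/ is a stop between vowels /i/ and /u/, so it spirantizes to the fricative [v]. /p/ is a stop between vowels /e/ and /e/, so it spirantizes to the fricative [f]. /d/ is a stop between vowels /o/ and /i/, so it spirantizes to the fricative [z]. → [kelivuwefeozi].
/pavuapedao/: /p/ is a stop between vowels /a/ and /e/, so it spirantizes to the fricative [f]. /d/ is a stop between vowels /e/ and /a/, so it spirantizes to the fricative [z]. → [pavuafezao].
/fokapeuhikaxirevo/: /k/ is a stop between vowels /o/ and /a/, so it spirantizes to the fricative [x]. /p/ is a stop between vowels /a/ and /e/, so it spirantizes to the fricative [f]. /k/ is a stop between vowels /i/ and /a/, so it spirantizes to the fricative [x]. → [foxafeuhixaxirevo].
/gajenaeweju/: the rule's environment is not met; surfaces unchanged as [gajenaeweju].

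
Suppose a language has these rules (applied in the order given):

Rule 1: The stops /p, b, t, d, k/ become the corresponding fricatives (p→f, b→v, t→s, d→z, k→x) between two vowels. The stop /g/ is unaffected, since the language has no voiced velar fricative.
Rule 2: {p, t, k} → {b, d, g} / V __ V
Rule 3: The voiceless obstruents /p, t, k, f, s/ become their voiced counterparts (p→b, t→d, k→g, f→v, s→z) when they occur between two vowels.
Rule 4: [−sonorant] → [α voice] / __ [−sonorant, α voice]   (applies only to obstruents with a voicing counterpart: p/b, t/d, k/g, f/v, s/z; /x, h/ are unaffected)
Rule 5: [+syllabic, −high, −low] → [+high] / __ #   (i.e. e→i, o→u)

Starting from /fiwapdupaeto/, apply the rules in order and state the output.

fiwabduvaezu

Rule 1 (intervocalic spirantization): /p/ is a stop between vowels /u/ and /a/, so it spirantizes to the fricative [f]. /t/ is a stop between vowels /e/ and /o/, so it spirantizes to the fricative [s]. /fiwapdupaeto/ → fiwapdufaeso.
Rule 2 (intervocalic voicing): no segment meets the environment; /fiwapdufaeso/ is unchanged.
Rule 3 (intervocalic voicing): /f/ is a voiceless obstruent between vowels /u/ and /a/, so it voices to [v]. /s/ is a voiceless obstruent between vowels /e/ and /o/, so it voices to [z]. /fiwapdufaeso/ → fiwapduvaezo.
Rule 4 (regressive voicing assimilation): /p/ precedes the voiced obstruent /d/, so it voices to [b] by assimilation. /fiwapduvaezo/ → fiwabduvaezo.
Rule 5 (final vowel raising): /o/ is a mid vowel in word-final position, so it raises to [u]. /fiwabduvaezo/ → fiwabduvaezu.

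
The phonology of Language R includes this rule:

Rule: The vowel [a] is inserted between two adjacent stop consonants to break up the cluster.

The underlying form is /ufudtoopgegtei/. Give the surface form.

/d/ and /t/ form a stop–stop cluster, so [a] is inserted between them.
/p/ and /g/ form a stop–stop cluster, so [a] is inserted between them.
/g/ and /t/ form a stop–stop cluster, so [a] is inserted between them.
Surface form: [ufudatoopagegatei].

ufudatoopagegatei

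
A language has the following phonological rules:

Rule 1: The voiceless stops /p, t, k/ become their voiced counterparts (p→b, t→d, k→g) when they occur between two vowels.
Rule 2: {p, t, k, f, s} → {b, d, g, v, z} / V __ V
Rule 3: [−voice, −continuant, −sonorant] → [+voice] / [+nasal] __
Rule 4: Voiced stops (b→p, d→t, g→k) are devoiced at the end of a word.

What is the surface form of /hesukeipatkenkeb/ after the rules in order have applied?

hezugeibatkengep

Rule 1 (intervocalic voicing): /k/ is a voiceless stop between vowels /u/ and /e/, so it voices to [g]. /p/ is a voiceless stop between vowels /i/ and /a/, so it voices to [b]. /hesukeipatkenkeb/ → hesugeibatkenkeb.
Rule 2 (intervocalic voicing): /s/ is a voiceless obstruent between vowels /e/ and /u/, so it voices to [z]. /hesugeibatkenkeb/ → hezugeibatkenkeb.
Rule 3 (post-nasal voicing): /k/ is a voiceless stop immediately after the nasal /n/, so it voices to [g]. /hezugeibatkenkeb/ → hezugeibatkengeb.
Rule 4 (final devoicing): /b/ is a voiced stop in word-final position, so it devoices to [p]. /hezugeibatkengeb/ → hezugeibatkengep.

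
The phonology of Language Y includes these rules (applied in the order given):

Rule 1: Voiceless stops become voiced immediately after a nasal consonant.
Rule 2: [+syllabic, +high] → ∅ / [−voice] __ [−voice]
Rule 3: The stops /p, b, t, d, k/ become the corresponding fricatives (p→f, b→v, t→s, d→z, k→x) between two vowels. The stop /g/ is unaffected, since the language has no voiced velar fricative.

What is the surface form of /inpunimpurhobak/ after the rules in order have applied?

Rule 1 (post-nasal voicing): /p/ is a voiceless stop immediately after the nasal /n/, so it voices to [b]. /p/ is a voiceless stop immediately after the nasal /m/, so it voices to [b]. /inpunimpurhobak/ → inbunimburhobak.
Rule 2 (high vowel syncope): no segment meets the environment; /inbunimburhobak/ is unchanged.
Rule 3 (intervocalic spirantization): /b/ is a stop between vowels /o/ and /a/, so it spirantizes to the fricative [v]. /inbunimburhobak/ → inbunimburhovak.

inbunimburhovak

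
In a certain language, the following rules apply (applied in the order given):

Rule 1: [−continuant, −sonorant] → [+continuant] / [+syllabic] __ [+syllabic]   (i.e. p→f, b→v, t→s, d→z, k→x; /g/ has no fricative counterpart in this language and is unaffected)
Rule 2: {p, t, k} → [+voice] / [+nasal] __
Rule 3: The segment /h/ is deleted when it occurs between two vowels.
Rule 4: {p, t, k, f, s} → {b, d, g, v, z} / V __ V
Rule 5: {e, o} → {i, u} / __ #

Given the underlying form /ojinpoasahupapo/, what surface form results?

Rule 1 (intervocalic spirantization): /p/ is a stop between vowels /u/ and /a/, so it spirantizes to the fricative [f]. /p/ is a stop between vowels /a/ and /o/, so it spirantizes to the fricative [f]. /ojinpoasahupapo/ → ojinpoasahufafo.
Rule 2 (post-nasal voicing): /p/ is a voiceless stop immediately after the nasal /n/, so it voices to [b]. /ojinpoasahufafo/ → ojinboasahufafo.
Rule 3 (intervocalic h-deletion): /h/ occurs between vowels /a/ and /u/, so it deletes. /ojinboasahufafo/ → ojinboasaufafo.
Rule 4 (intervocalic voicing): /s/ is a voiceless obstruent between vowels /a/ and /a/, so it voices to [z]. /f/ is a voiceless obstruent between vowels /u/ and /a/, so it voices to [v]. /f/ is a voiceless obstruent between vowels /a/ and /o/, so it voices to [v]. /ojinboasaufafo/ → ojinboazauvavo.
Rule 5 (final vowel raising): /o/ is a mid vowel in word-final position, so it raises to [u]. /ojinboazauvavo/ → ojinboazauvavu.

ojinboazauvavu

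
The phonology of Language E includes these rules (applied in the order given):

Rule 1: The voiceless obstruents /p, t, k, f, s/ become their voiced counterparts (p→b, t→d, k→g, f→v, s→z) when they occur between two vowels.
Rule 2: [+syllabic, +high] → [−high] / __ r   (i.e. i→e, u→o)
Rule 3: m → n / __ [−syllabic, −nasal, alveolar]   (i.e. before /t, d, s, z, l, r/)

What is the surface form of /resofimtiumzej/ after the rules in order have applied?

Rule 1 (intervocalic voicing): /s/ is a voiceless obstruent between vowels /e/ and /o/, so it voices to [z]. /f/ is a voiceless obstruent between vowels /o/ and /i/, so it voices to [v]. /resofimtiumzej/ → rezovimtiumzej.
Rule 2 (pre-rhotic lowering): no segment meets the environment; /rezovimtiumzej/ is unchanged.
Rule 3 (nasal place assimilation): /m/ precedes the alveolar consonant /t/, so it assimilates in place to [n]. /m/ precedes the alveolar consonant /z/, so it assimilates in place to [n]. /rezovimtiumzej/ → rezovintiunzej.

rezovintiunzej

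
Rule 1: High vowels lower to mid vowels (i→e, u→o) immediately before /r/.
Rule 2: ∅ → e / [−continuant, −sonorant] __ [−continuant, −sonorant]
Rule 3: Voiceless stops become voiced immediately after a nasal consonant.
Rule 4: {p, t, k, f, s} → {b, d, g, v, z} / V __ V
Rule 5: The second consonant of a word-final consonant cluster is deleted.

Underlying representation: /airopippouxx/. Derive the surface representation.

Rule 1 (pre-rhotic lowering): /i/ is a high vowel immediately before /r/, so it lowers to [e]. /airopippouxx/ → aeropippouxx.
Rule 2 (stop-cluster e-epenthesis): /p/ and /p/ form a stop–stop cluster, so [e] is inserted between them. /aeropippouxx/ → aeropipepouxx.
Rule 3 (post-nasal voicing): no segment meets the environment; /aeropipepouxx/ is unchanged.
Rule 4 (intervocalic voicing): /p/ is a voiceless obstruent between vowels /o/ and /i/, so it voices to [b]. /p/ is a voiceless obstruent between vowels /i/ and /e/, so it voices to [b]. /p/ is a voiceless obstruent between vowels /e/ and /o/, so it voices to [b]. /aeropipepouxx/ → aerobibebouxx.
Rule 5 (final cluster simplification): /x/ is the second consonant of a word-final cluster /xx/, so it deletes. /aerobibebouxx/ → aerobibeboux.

aerobibeboux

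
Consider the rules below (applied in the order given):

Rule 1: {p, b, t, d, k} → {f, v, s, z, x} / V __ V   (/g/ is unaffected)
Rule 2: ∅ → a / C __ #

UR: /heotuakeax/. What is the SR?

Rule 1 (intervocalic spirantization): /t/ is a stop between vowels /o/ and /u/, so it spirantizes to the fricative [s]. /k/ is a stop between vowels /a/ and /e/, so it spirantizes to the fricative [x]. /heotuakeax/ → heosuaxeax.
Rule 2 (final a-epenthesis): the form ends in the consonant /x/, so [a] is inserted word-finally. /heosuaxeax/ → heosuaxeaxa.

heosuaxeaxa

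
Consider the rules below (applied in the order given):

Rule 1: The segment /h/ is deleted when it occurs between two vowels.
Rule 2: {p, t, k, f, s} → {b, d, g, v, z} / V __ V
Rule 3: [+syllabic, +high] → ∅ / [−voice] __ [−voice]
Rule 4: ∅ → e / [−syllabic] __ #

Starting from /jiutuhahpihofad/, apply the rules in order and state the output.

jiuduahpiovade

Rule 1 (intervocalic h-deletion): /h/ occurs between vowels /u/ and /a/, so it deletes. /h/ occurs between vowels /i/ and /o/, so it deletes. /jiutuhahpihofad/ → jiutuahpiofad.
Rule 2 (intervocalic voicing): /t/ is a voiceless obstruent between vowels /u/ and /u/, so it voices to [d]. /f/ is a voiceless obstruent between vowels /o/ and /a/, so it voices to [v]. /jiutuahpiofad/ → jiuduahpiovad.
Rule 3 (high vowel syncope): no segment meets the environment; /jiuduahpiovad/ is unchanged.
Rule 4 (final e-epenthesis): the form ends in the consonant /d/, so [e] is inserted word-finally. /jiuduahpiovad/ → jiuduahpiovade.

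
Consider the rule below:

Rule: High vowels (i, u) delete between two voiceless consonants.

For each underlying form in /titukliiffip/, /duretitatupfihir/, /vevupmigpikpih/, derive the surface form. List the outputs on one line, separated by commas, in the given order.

ttkliiffp, durettatpfhir, vevupmigpkph

/titukliiffip/: /i/ is a high vowel flanked by voiceless consonants /t/ and /t/, so it deletes. /u/ is a high vowel flanked by voiceless consonants /t/ and /k/, so it deletes. /i/ is a high vowel flanked by voiceless consonants /f/ and /p/, so it deletes. → [ttkliiffp].
/duretitatupfihir/: /i/ is a high vowel flanked by voiceless consonants /t/ and /t/, so it deletes. /u/ is a high vowel flanked by voiceless consonants /t/ and /p/, so it deletes. /i/ is a high vowel flanked by voiceless consonants /f/ and /h/, so it deletes. → [durettatpfhir].
/vevupmigpikpih/: /i/ is a high vowel flanked by voiceless consonants /p/ and /k/, so it deletes. /i/ is a high vowel flanked by voiceless consonants /p/ and /h/, so it deletes. → [vevupmigpkph].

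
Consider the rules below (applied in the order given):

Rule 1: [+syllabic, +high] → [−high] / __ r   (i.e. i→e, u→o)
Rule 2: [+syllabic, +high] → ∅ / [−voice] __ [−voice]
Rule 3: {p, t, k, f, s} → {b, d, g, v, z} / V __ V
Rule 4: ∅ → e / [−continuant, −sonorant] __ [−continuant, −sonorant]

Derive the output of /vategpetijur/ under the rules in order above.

Rule 1 (pre-rhotic lowering): /u/ is a high vowel immediately before /r/, so it lowers to [o]. /vategpetijur/ → vategpetijor.
Rule 2 (high vowel syncope): no segment meets the environment; /vategpetijor/ is unchanged.
Rule 3 (intervocalic voicing): /t/ is a voiceless obstruent between vowels /a/ and /e/, so it voices to [d]. /t/ is a voiceless obstruent between vowels /e/ and /i/, so it voices to [d]. /vategpetijor/ → vadegpedijor.
Rule 4 (stop-cluster e-epenthesis): /g/ and /p/ form a stop–stop cluster, so [e] is inserted between them. /vadegpedijor/ → vadegepedijor.

vadegepedijor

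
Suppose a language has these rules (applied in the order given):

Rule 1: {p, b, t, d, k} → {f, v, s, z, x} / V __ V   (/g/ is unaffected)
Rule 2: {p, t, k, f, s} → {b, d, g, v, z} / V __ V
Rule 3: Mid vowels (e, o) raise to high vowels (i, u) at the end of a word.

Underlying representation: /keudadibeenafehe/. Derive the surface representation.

keuzaziveenavehi

Rule 1 (intervocalic spirantization): /d/ is a stop between vowels /u/ and /a/, so it spirantizes to the fricative [z]. /d/ is a stop between vowels /a/ and /i/, so it spirantizes to the fricative [z]. /b/ is a stop between vowels /i/ and /e/, so it spirantizes to the fricative [v]. /keudadibeenafehe/ → keuzaziveenafehe.
Rule 2 (intervocalic voicing): /f/ is a voiceless obstruent between vowels /a/ and /e/, so it voices to [v]. /keuzaziveenafehe/ → keuzaziveenavehe.
Rule 3 (final vowel raising): /e/ is a mid vowel in word-final position, so it raises to [i]. /keuzaziveenavehe/ → keuzaziveenavehi.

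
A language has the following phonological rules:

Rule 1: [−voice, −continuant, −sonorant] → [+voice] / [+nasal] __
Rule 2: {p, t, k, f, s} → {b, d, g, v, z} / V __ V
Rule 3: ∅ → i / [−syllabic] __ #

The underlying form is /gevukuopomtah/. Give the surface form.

Rule 1 (post-nasal voicing): /t/ is a voiceless stop immediately after the nasal /m/, so it voices to [d]. /gevukuopomtah/ → gevukuopomdah.
Rule 2 (intervocalic voicing): /k/ is a voiceless obstruent between vowels /u/ and /u/, so it voices to [g]. /p/ is a voiceless obstruent between vowels /o/ and /o/, so it voices to [b]. /gevukuopomdah/ → gevuguobomdah.
Rule 3 (final i-epenthesis): the form ends in the consonant /h/, so [i] is inserted word-finally. /gevuguobomdah/ → gevuguobomdahi.

gevuguobomdahi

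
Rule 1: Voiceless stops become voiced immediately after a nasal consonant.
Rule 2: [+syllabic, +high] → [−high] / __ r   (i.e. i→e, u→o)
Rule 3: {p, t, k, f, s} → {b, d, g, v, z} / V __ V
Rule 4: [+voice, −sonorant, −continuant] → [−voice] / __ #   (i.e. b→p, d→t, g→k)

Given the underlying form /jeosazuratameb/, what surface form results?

Rule 1 (post-nasal voicing): no segment meets the environment; /jeosazuratameb/ is unchanged.
Rule 2 (pre-rhotic lowering): /u/ is a high vowel immediately before /r/, so it lowers to [o]. /jeosazuratameb/ → jeosazoratameb.
Rule 3 (intervocalic voicing): /s/ is a voiceless obstruent between vowels /o/ and /a/, so it voices to [z]. /t/ is a voiceless obstruent between vowels /a/ and /a/, so it voices to [d]. /jeosazoratameb/ → jeozazoradameb.
Rule 4 (final devoicing): /b/ is a voiced stop in word-final position, so it devoices to [p]. /jeozazoradameb/ → jeozazoradamep.

jeozazoradamep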